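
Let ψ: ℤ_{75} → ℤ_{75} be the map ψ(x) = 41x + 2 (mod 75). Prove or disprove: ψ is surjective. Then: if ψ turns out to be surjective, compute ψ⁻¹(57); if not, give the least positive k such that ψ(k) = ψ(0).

Since gcd(41, 75) = 1, 41 is invertible modulo 75. Euclid's algorithm: 75 = 1·41 + 34, 41 = 1·34 + 7, 34 = 4·7 + 6, 7 = 1·6 + 1; back-substituting gives 1 = 11·41 − 6·75, so 41⁻¹ ≡ 11 (mod 75).
Then y ↦ 11(y − 2) is a two-sided inverse to ψ, so every y ∈ ℤ_{75} has a preimage.
Therefore ψ is surjective.
Since ψ is surjective, we find ψ⁻¹(57): we need 41x ≡ 57 − 2 ≡ 55 (mod 75). Using 41⁻¹ = 11: x ≡ 11·55 = 605 = 8·75 + 5, so x = 5.
Check: ψ(5) = 41·5 + 2 = 207 = 2·75 + 57 ≡ 57 (mod 75).

5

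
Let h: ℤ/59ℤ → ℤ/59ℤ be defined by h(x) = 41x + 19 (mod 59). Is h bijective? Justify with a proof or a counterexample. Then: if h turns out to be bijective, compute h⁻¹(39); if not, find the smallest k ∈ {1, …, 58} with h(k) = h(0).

12

Suppose h(a) = h(b) in ℤ/59ℤ. Then 41a + 19 ≡ 41b + 19 (mod 59), thus 41(a − b) ≡ 0 (mod 59).
Since gcd(41, 59) = 1, 41 is invertible modulo 59, thus a − b ≡ 0 (mod 59), i.e. a = b.
We now compute 41⁻¹ mod 59 explicitly. Euclid's algorithm: 59 = 1·41 + 18, 41 = 2·18 + 5, 18 = 3·5 + 3, 5 = 1·3 + 2, 3 = 1·2 + 1; back-substituting gives 1 = 36·41 − 25·59, so 41⁻¹ ≡ 36 (mod 59).
Then y ↦ 36(y − 19) is a two-sided inverse to h, so every y ∈ ℤ/59ℤ has a preimage.
So h is bijective.
Since h is bijective, we compute h⁻¹(39): solve 41x + 19 ≡ 39 (mod 59), i.e. 41x ≡ 20 (mod 59).
Multiplying by 41⁻¹ = 36 gives x ≡ 36·20 = 720 = 12·59 + 12 ≡ 12 (mod 59).
Check: h(12) = 41·12 + 19 = 511 = 8·59 + 39 ≡ 39 (mod 59).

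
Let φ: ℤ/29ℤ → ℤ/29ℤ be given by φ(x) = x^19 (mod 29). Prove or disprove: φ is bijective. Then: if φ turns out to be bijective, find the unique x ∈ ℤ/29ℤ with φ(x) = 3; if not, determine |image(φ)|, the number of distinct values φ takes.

Since 29 is prime, the nonzero elements of ℤ/29ℤ form a cyclic group of order 28.
As gcd(19, 28) = 1, raising to the 19th power is a bijection on this group: if x_1^19 ≡ x_2^19 then (x_1x_2^{−1})^19 = 1, and the only element of order dividing gcd(19, 28) = 1 is 1, so x_1 = x_2.
With φ(0) = 0 this makes φ injective on all of ℤ/29ℤ, hence bijective (finite equal-size domain and codomain). In particular φ is bijective.
Since φ is bijective, we find the preimage of 3. The inverse of x ↦ x^19 on (ℤ/29ℤ)^× is x ↦ x^3, because 19·3 = 57 = 2·28 + 1 ≡ 1 (mod 28) and x^{28} = 1 for x ≠ 0 (Fermat). So φ⁻¹(3) = 3^3 mod 29.
Repeated squaring mod 29: 3^1 ≡ 3, 3^2 ≡ 3² = 9. Since 3 = 2 + 1, 3^3 ≡ 9·3: 9·3 = 27. So 3^3 ≡ 27 (mod 29).
Hence φ⁻¹(3) = 27.

27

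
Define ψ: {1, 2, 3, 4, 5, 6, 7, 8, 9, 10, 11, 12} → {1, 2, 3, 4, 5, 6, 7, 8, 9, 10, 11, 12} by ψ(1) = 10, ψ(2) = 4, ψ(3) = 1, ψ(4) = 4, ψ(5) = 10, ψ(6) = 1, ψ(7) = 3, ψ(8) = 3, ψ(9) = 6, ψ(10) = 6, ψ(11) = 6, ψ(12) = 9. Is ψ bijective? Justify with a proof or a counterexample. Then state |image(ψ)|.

6

ψ(2) = 4 = ψ(4) with 2 ≠ 4, so ψ is not injective, hence not bijective.
The image of ψ is {1, 3, 4, 6, 9, 10}, which has 6 elements.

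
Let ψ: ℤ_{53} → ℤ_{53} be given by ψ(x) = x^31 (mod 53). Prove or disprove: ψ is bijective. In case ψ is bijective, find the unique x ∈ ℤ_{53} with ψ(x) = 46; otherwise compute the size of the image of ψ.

44

Since 53 is prime, the nonzero elements of ℤ_{53} form a cyclic group of order 52.
As gcd(31, 52) = 1, raising to the 31st power is a bijection on this group: if u^31 ≡ v^31 then (uv^{−1})^31 = 1, and the only element of order dividing gcd(31, 52) = 1 is 1, so u = v.
With ψ(0) = 0 this makes ψ injective on all of ℤ_{53}, hence bijective (finite equal-size domain and codomain). In particular ψ is bijective.
Since ψ is bijective, we find the preimage of 46. The inverse of x ↦ x^31 on (ℤ_{53})^× is x ↦ x^47, because 31·47 = 1457 = 28·52 + 1 ≡ 1 (mod 52) and x^{52} = 1 for x ≠ 0 (Fermat). So ψ⁻¹(46) = 46^47 mod 53.
Repeated squaring mod 53: 46^1 ≡ 46, 46^2 ≡ 46² = 2116 ≡ 49, 46^4 ≡ 49² = 2401 ≡ 16, 46^8 ≡ 16² = 256 ≡ 44, 46^16 ≡ 44² = 1936 ≡ 28, 46^32 ≡ 28² = 784 ≡ 42. Since 47 = 32 + 8 + 4 + 2 + 1, 46^47 ≡ 42·44·16·49·46: 42·44 = 1848 ≡ 46, then 46·16 = 736 ≡ 47, then 47·49 = 2303 ≡ 24, then 24·46 = 1104 ≡ 44. So 46^47 ≡ 44 (mod 53).
Hence ψ⁻¹(46) = 44.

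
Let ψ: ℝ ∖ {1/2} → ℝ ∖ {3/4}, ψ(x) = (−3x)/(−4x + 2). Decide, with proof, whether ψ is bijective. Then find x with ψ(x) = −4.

Suppose ψ(s) = ψ(t). Cross-multiplying: (−3s)(−4t + 2) = (−3t)(−4s + 2).
Expanding both sides and cancelling the symmetric terms leaves −6·(s − t) = 0. Since −6 ≠ 0, s = t. Thus ψ is injective.
For any y ≠ 3/4, solving y(−4x + 2) = −3x for x gives a well-defined x ≠ 1/2. So ψ is surjective.
Thus ψ is bijective.
Solving ψ(x) = −4: cross-multiplying gives −3x = −4(−4x + 2), which rearranges to −19x = −8, so x = 8/19.

8/19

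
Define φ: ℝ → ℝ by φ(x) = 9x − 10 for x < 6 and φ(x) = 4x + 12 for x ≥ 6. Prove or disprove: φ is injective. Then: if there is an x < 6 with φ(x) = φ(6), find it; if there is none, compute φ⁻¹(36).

46/9

Both pieces are strictly increasing (slopes 9 and 4), so each is injective on its own interval.
The left piece maps (−∞, 6) onto (−∞, 44); the right piece maps [6, ∞) onto [36, ∞).
These images overlap. In particular φ(6) = 36 (right piece), and solving 9x − 10 = 36 on the left piece gives x = 46/9 < 6.
So φ(46/9) = φ(6) with 46/9 ≠ 6, and φ is not injective. This x = 46/9 is the requested value below 6.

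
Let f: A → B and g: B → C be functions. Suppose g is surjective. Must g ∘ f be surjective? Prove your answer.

No. Take A = {0}, B = C = {0, 1}, f(0) = 0, and g = identity (surjective).
Then (g ∘ f)(0) = 0, and 1 ∈ C has no preimage under g ∘ f, so g ∘ f is not surjective.

not surjective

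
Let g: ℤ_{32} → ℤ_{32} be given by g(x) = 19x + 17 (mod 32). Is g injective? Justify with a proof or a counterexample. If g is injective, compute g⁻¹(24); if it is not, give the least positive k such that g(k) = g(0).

29

If g(x_1) = g(x_2), then 19x_1 ≡ 19x_2 (mod 32). Because gcd(19, 32) = 1, we may cancel 19 to get x_1 ≡ x_2 (mod 32).
Hence g is injective.
We now compute 19⁻¹ mod 32 explicitly. Euclid's algorithm: 32 = 1·19 + 13, 19 = 1·13 + 6, 13 = 2·6 + 1; back-substituting gives 1 = 27·19 − 16·32, so 19⁻¹ ≡ 27 (mod 32).
Since g is injective, we find g⁻¹(24): we need 19x ≡ 24 − 17 ≡ 7 (mod 32). Using 19⁻¹ = 27: x ≡ 27·7 = 189 = 5·32 + 29, so x = 29.
Check: g(29) = 19·29 + 17 = 568 = 17·32 + 24 ≡ 24 (mod 32).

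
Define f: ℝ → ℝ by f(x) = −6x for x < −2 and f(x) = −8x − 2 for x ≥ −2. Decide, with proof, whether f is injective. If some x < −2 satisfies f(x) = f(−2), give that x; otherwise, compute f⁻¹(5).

-7/3

Both pieces are strictly decreasing (slopes −6 and −8), so each is injective on its own interval.
The left piece maps (−∞, −2) onto (12, ∞); the right piece maps [−2, ∞) onto (−∞, 14].
These images overlap. In particular f(−2) = 14 (right piece), and solving −6x = 14 on the left piece gives x = −7/3 < −2.
So f(−7/3) = f(−2) with −7/3 ≠ −2, and f is not injective. This x = −7/3 is the requested value below −2.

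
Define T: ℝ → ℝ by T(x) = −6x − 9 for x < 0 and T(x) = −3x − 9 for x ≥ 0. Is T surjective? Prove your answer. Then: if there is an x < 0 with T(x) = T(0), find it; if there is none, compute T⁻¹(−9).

Both pieces are strictly decreasing (slopes −6 and −3), so each is injective on its own interval.
The left piece maps (−∞, 0) onto (−9, ∞); the right piece maps [0, ∞) onto (−∞, −9].
These images together cover ℝ, so T is surjective.
Because the two images are disjoint, no x < 0 has T(x) = T(0), so we compute T⁻¹(−9): −9 lies in (−∞, −9], so solve −3x − 9 = −9: x = (−9 + 9)/(−3) = 0.

0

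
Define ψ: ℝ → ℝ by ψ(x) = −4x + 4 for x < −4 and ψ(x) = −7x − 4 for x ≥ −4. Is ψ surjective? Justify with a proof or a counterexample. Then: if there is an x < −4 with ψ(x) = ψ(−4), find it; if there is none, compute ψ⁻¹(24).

-5

Both pieces are strictly decreasing (slopes −4 and −7), so each is injective on its own interval.
The left piece maps (−∞, −4) onto (20, ∞); the right piece maps [−4, ∞) onto (−∞, 24].
The union (20, ∞) ∪ (−∞, 24] covers ℝ, so ψ is surjective.
For the follow-up: the images overlap, so an x < −4 with ψ(x) = ψ(−4) exists. ψ(−4) = 24; solving −4x + 4 = 24 for x < −4 gives x = (24 − 4)/(−4) = −5.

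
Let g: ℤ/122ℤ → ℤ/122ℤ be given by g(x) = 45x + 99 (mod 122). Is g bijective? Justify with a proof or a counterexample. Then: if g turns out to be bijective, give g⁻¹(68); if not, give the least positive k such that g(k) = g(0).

If g(u) = g(v), then 45u ≡ 45v (mod 122). Because gcd(45, 122) = 1, we may cancel 45 to get u ≡ v (mod 122).
We now compute 45⁻¹ mod 122 explicitly. Euclid's algorithm: 122 = 2·45 + 32, 45 = 1·32 + 13, 32 = 2·13 + 6, 13 = 2·6 + 1; back-substituting gives 1 = 19·45 − 7·122, so 45⁻¹ ≡ 19 (mod 122).
Then y ↦ 19(y − 99) is a two-sided inverse to g, so every y ∈ ℤ/122ℤ has a preimage.
Thus g is bijective.
Since g is bijective, we find g⁻¹(68): we need 45x ≡ 68 − 99 ≡ 91 (mod 122). Using 45⁻¹ = 19: x ≡ 19·91 = 1729 = 14·122 + 21, so x = 21.
Check: g(21) = 45·21 + 99 = 1044 = 8·122 + 68 ≡ 68 (mod 122).

21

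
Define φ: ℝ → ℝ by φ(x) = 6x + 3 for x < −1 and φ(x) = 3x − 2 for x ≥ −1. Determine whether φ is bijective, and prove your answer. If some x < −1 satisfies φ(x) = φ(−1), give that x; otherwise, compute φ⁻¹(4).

-4/3

Both pieces are strictly increasing (slopes 6 and 3), so each is injective on its own interval.
The left piece maps (−∞, −1) onto (−∞, −3); the right piece maps [−1, ∞) onto [−5, ∞).
These images overlap. In particular φ(−1) = −5 (right piece), and solving 6x + 3 = −5 on the left piece gives x = −4/3 < −1.
So φ(−4/3) = φ(−1) with −4/3 ≠ −1, and φ is not injective, hence not bijective. This x = −4/3 is the requested value below −1.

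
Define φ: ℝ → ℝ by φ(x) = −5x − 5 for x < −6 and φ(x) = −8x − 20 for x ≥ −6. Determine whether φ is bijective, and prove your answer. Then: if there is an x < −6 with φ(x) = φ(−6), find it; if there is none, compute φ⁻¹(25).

Both pieces are strictly decreasing (slopes −5 and −8), so each is injective on its own interval.
The left piece maps (−∞, −6) onto (25, ∞); the right piece maps [−6, ∞) onto (−∞, 28].
These images overlap. In particular φ(−6) = 28 (right piece), and solving −5x − 5 = 28 on the left piece gives x = −33/5 < −6.
So φ(−33/5) = φ(−6) with −33/5 ≠ −6, and φ is not injective, hence not bijective. This x = −33/5 is the requested value below −6.

-33/5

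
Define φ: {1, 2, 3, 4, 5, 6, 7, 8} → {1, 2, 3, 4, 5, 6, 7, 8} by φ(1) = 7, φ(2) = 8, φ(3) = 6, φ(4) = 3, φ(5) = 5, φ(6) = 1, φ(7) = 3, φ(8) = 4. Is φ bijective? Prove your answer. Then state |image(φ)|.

7

φ(4) = 3 = φ(7) with 4 ≠ 7, so φ is not injective, hence not bijective.
The image of φ is {1, 3, 4, 5, 6, 7, 8}, which has 7 elements.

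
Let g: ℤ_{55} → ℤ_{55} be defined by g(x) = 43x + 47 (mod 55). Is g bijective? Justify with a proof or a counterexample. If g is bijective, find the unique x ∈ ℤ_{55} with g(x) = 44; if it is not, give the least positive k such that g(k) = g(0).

14

Suppose g(x_1) = g(x_2) in ℤ_{55}. Then 43x_1 + 47 ≡ 43x_2 + 47 (mod 55), so 43(x_1 − x_2) ≡ 0 (mod 55).
Since gcd(43, 55) = 1, 43 is invertible modulo 55, thus x_1 − x_2 ≡ 0 (mod 55), i.e. x_1 = x_2.
We now compute 43⁻¹ mod 55 explicitly. Euclid's algorithm: 55 = 1·43 + 12, 43 = 3·12 + 7, 12 = 1·7 + 5, 7 = 1·5 + 2, 5 = 2·2 + 1; back-substituting gives 1 = 32·43 − 25·55, so 43⁻¹ ≡ 32 (mod 55).
For any y ∈ ℤ_{55}, x = 32(y − 47) mod 55 satisfies g(x) = 43·32(y − 47) + 47 ≡ y (since 43·32 ≡ 1 mod 55). So every y has a preimage.
So g is bijective.
Since g is bijective, we find g⁻¹(44): we need 43x ≡ 44 − 47 ≡ 52 (mod 55). Using 43⁻¹ = 32: x ≡ 32·52 = 1664 = 30·55 + 14, so x = 14.
Check: g(14) = 43·14 + 47 = 649 = 11·55 + 44 ≡ 44 (mod 55).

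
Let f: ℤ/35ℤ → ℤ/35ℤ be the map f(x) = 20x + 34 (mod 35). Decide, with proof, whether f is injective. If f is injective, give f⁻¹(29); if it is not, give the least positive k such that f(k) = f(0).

Recall: injectivity means: for all u, v in the domain, f(u) = f(v) implies u = v.
We have gcd(20, 35) = 5 > 1. Taking u = 0 and v = 7: f(0) = 34 and f(7) = 20·7 + 34 = 174 ≡ 34 (mod 35).
So f(0) = f(7) while 0 ≠ 7, so f is not injective.
Since f is not injective, we find the least positive k with f(k) = f(0): this means 20k ≡ 0 (mod 35), i.e. 35 ∣ 20k. Since gcd(20, 35) = 5, dividing through by 5 this holds exactly when 7 ∣ 4k, and as gcd(4, 7) = 1, exactly when 7 ∣ k.
The smallest positive such k is 7.

7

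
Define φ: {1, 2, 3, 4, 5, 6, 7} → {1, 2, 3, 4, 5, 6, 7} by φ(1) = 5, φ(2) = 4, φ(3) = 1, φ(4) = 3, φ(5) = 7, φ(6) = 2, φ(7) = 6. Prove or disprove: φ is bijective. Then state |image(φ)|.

7

The values 5, 4, 1, 3, 7, 2, 6 are a permutation of {1, 2, 3, 4, 5, 6, 7}: each element appears exactly once.
So φ is injective and surjective, hence bijective.
The image of φ is {1, 2, 3, 4, 5, 6, 7}, which has 7 elements.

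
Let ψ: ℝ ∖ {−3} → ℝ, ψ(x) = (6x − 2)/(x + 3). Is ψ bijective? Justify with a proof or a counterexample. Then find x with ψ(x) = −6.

If ψ(x) = 6, cross-multiplying gives 1(6x − 2) = 6(x + 3), which simplifies to −2 = 18 — false.  So 6 has no preimage and ψ is not surjective.
Hence ψ is not bijective.
Solving ψ(x) = −6: cross-multiplying gives 6x − 2 = −6(x + 3), which rearranges to 12x = −16, so x = −4/3.

-4/3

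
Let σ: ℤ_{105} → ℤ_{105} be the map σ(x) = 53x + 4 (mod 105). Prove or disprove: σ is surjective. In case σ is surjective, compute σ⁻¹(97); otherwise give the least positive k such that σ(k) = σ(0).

Since gcd(53, 105) = 1, 53 is invertible modulo 105. Euclid's algorithm: 105 = 1·53 + 52, 53 = 1·52 + 1; back-substituting gives 1 = 2·53 − 1·105, so 53⁻¹ ≡ 2 (mod 105).
For any y ∈ ℤ_{105}, x = 2(y − 4) mod 105 satisfies σ(x) = 53·2(y − 4) + 4 ≡ y (since 53·2 ≡ 1 mod 105). So every y has a preimage.
Therefore σ is surjective.
Since σ is surjective, we compute σ⁻¹(97): solve 53x + 4 ≡ 97 (mod 105), i.e. 53x ≡ 93 (mod 105).
Multiplying by 53⁻¹ = 2 gives x ≡ 2·93 = 186 = 1·105 + 81 ≡ 81 (mod 105).
Check: σ(81) = 53·81 + 4 = 4297 = 40·105 + 97 ≡ 97 (mod 105).

81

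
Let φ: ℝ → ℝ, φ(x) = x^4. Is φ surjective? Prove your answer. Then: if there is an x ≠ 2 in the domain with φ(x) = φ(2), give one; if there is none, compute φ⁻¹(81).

Since 4 is even, x^4 ≥ 0 for all x ∈ ℝ, so −1 ∈ ℝ has no preimage. Thus φ is not surjective.
For the follow-up, such an x exists: taking x = −2 ∈ ℝ gives φ(−2) = 16 = φ(2) with −2 ≠ 2.

-2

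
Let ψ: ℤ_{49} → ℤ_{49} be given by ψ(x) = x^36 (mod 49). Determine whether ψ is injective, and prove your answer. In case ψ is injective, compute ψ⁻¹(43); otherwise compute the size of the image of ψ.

ψ(3): Repeated squaring mod 49: 3^1 ≡ 3, 3^2 ≡ 3² = 9, 3^4 ≡ 9² = 81 ≡ 32, 3^8 ≡ 32² = 1024 ≡ 44, 3^16 ≡ 44² = 1936 ≡ 25, 3^32 ≡ 25² = 625 ≡ 37. Since 36 = 32 + 4, 3^36 ≡ 37·32: 37·32 = 1184 ≡ 8. So 3^36 ≡ 8 (mod 49).
ψ(5): Repeated squaring mod 49: 5^1 ≡ 5, 5^2 ≡ 5² = 25, 5^4 ≡ 25² = 625 ≡ 37, 5^8 ≡ 37² = 1369 ≡ 46, 5^16 ≡ 46² = 2116 ≡ 9, 5^32 ≡ 9² = 81 ≡ 32. Since 36 = 32 + 4, 5^36 ≡ 32·37: 32·37 = 1184 ≡ 8. So 5^36 ≡ 8 (mod 49).
So ψ(3) = ψ(5) = 8 while 3 ≠ 5, hence ψ is not injective.
Since ψ is not injective, we determine |image(ψ)|. Computing x^36 mod 49 for each x (by repeated squaring, reducing mod 49 at every step), the values ψ(0), ψ(1), …, ψ(48) are: 0, 1, 36, 8, 22, 8, 43, 0, 8, 15, 43, 36, 29, 36, 0, 15, 43, 29, 1, 1, 29, 0, 22, 22, 15, 15, 22, 22, 0, 29, 1, 1, 29, 43, 15, 0, 36, 29, 36, 43, 15, 8, 0, 43, 8, 22, 8, 36, 1.
The distinct values are {0, 1, 8, 15, 22, 29, 36, 43}; there are 8 of them.

8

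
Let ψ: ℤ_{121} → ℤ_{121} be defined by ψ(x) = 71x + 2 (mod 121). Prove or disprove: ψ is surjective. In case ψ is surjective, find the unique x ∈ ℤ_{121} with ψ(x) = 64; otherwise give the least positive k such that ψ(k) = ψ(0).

52

Recall that ψ is surjective if every y in the codomain equals ψ(x) for some x in the domain.
Since gcd(71, 121) = 1, 71 is invertible modulo 121. Euclid's algorithm: 121 = 1·71 + 50, 71 = 1·50 + 21, 50 = 2·21 + 8, 21 = 2·8 + 5, 8 = 1·5 + 3, 5 = 1·3 + 2, 3 = 1·2 + 1; back-substituting gives 1 = 75·71 − 44·121, so 71⁻¹ ≡ 75 (mod 121).
For any y ∈ ℤ_{121}, x = 75(y − 2) mod 121 satisfies ψ(x) = 71·75(y − 2) + 2 ≡ y (since 71·75 ≡ 1 mod 121). So every y has a preimage.
Hence ψ is surjective.
Since ψ is surjective, we compute ψ⁻¹(64): solve 71x + 2 ≡ 64 (mod 121), i.e. 71x ≡ 62 (mod 121).
Multiplying by 71⁻¹ = 75 gives x ≡ 75·62 = 4650 = 38·121 + 52 ≡ 52 (mod 121).
Check: ψ(52) = 71·52 + 2 = 3694 = 30·121 + 64 ≡ 64 (mod 121).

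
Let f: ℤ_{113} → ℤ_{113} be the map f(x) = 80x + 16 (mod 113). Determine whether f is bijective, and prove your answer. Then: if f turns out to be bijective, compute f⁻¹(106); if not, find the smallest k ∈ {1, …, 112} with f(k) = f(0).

If f(s) = f(t), then 80s ≡ 80t (mod 113). Because gcd(80, 113) = 1, we may cancel 80 to get s ≡ t (mod 113).
We now compute 80⁻¹ mod 113 explicitly. Euclid's algorithm: 113 = 1·80 + 33, 80 = 2·33 + 14, 33 = 2·14 + 5, 14 = 2·5 + 4, 5 = 1·4 + 1; back-substituting gives 1 = 89·80 − 63·113, so 80⁻¹ ≡ 89 (mod 113).
For any y ∈ ℤ_{113}, x = 89(y − 16) mod 113 satisfies f(x) = 80·89(y − 16) + 16 ≡ y (since 80·89 ≡ 1 mod 113). So every y has a preimage.
Thus f is bijective.
Since f is bijective, we find f⁻¹(106): we need 80x ≡ 106 − 16 ≡ 90 (mod 113). Using 80⁻¹ = 89: x ≡ 89·90 = 8010 = 70·113 + 100, so x = 100.
Check: f(100) = 80·100 + 16 = 8016 = 70·113 + 106 ≡ 106 (mod 113).

100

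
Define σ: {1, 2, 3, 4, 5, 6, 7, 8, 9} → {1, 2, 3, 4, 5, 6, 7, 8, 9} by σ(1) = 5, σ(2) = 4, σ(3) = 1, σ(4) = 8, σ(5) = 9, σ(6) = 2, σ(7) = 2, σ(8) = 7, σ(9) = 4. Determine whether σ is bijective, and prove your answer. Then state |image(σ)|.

7

σ(6) = 2 = σ(7) with 6 ≠ 7, so σ is not injective, hence not bijective.
The image of σ is {1, 2, 4, 5, 7, 8, 9}, which has 7 elements.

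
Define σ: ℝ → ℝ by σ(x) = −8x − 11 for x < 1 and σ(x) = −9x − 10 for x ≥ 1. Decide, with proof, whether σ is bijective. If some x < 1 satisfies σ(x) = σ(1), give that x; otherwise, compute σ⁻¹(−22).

Both pieces are strictly decreasing (slopes −8 and −9), so each is injective on its own interval.
The left piece maps (−∞, 1) onto (−19, ∞); the right piece maps [1, ∞) onto (−∞, −19].
Since −19 = −19, the images partition ℝ: σ is injective and surjective, hence bijective.
Because the two images are disjoint, no x < 1 has σ(x) = σ(1), so we compute σ⁻¹(−22): −22 lies in (−∞, −19], so solve −9x − 10 = −22: x = (−22 + 10)/(−9) = 4/3.

4/3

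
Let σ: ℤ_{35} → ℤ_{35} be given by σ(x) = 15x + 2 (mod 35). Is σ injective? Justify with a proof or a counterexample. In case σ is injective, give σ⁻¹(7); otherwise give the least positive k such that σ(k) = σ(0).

We have gcd(15, 35) = 5 > 1. Taking a = 0 and b = 7: σ(0) = 2 and σ(7) = 15·7 + 2 = 107 ≡ 2 (mod 35).
So σ(0) = σ(7) while 0 ≠ 7, hence σ is not injective.
Since σ is not injective, we find the least positive k with σ(k) = σ(0): this means 15k ≡ 0 (mod 35), i.e. 35 ∣ 15k. Since gcd(15, 35) = 5, dividing through by 5 this holds exactly when 7 ∣ 3k, and as gcd(3, 7) = 1, exactly when 7 ∣ k.
The smallest positive such k is 7.

7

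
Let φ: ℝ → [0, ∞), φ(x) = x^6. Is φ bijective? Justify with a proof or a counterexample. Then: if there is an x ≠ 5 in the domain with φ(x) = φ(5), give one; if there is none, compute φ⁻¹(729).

φ(5) = 15625 = (−5)^6 = φ(−5) (since 6 is even), with 5 ≠ −5. So φ is not injective, hence not bijective.
For the follow-up, such an x exists: taking x = −5 ∈ ℝ gives φ(−5) = 15625 = φ(5) with −5 ≠ 5.

-5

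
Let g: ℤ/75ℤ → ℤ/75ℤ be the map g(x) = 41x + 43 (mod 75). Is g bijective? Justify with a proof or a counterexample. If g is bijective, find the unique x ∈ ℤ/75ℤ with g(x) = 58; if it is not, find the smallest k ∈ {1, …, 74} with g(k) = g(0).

If g(u) = g(v), then 41u ≡ 41v (mod 75). Because gcd(41, 75) = 1, we may cancel 41 to get u ≡ v (mod 75).
We now compute 41⁻¹ mod 75 explicitly. Euclid's algorithm: 75 = 1·41 + 34, 41 = 1·34 + 7, 34 = 4·7 + 6, 7 = 1·6 + 1; back-substituting gives 1 = 11·41 − 6·75, so 41⁻¹ ≡ 11 (mod 75).
Then y ↦ 11(y − 43) is a two-sided inverse to g, so every y ∈ ℤ/75ℤ has a preimage.
Thus g is bijective.
Since g is bijective, we compute g⁻¹(58): solve 41x + 43 ≡ 58 (mod 75), i.e. 41x ≡ 15 (mod 75).
Multiplying by 41⁻¹ = 11 gives x ≡ 11·15 = 165 = 2·75 + 15 ≡ 15 (mod 75).
Check: g(15) = 41·15 + 43 = 658 = 8·75 + 58 ≡ 58 (mod 75).

15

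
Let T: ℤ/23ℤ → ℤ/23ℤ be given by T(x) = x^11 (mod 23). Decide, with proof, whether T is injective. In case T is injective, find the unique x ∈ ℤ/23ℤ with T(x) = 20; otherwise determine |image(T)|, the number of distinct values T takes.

T(1) = 1^11 = 1.
T(2): Repeated squaring mod 23: 2^1 ≡ 2, 2^2 ≡ 2² = 4, 2^4 ≡ 4² = 16, 2^8 ≡ 16² = 256 ≡ 3. Since 11 = 8 + 2 + 1, 2^11 ≡ 3·4·2: 3·4 = 12, then 12·2 = 24 ≡ 1. So 2^11 ≡ 1 (mod 23).
So T(1) = T(2) = 1 while 1 ≠ 2, so T is not injective.
Since T is not injective, we determine |image(T)|. Computing x^11 mod 23 for each x (by repeated squaring, reducing mod 23 at every step), the values T(0), T(1), …, T(22) are: 0, 1, 1, 1, 1, 22, 1, 22, 1, 1, 22, 22, 1, 1, 22, 22, 1, 22, 1, 22, 22, 22, 22.
The distinct values are {0, 1, 22}; there are 3 of them.

3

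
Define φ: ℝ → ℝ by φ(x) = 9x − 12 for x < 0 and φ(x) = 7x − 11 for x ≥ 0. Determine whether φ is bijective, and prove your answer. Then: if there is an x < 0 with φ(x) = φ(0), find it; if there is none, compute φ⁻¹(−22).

-10/9

Both pieces are strictly increasing (slopes 9 and 7), so each is injective on its own interval.
The left piece maps (−∞, 0) onto (−∞, −12); the right piece maps [0, ∞) onto [−11, ∞).
The images leave a gap (−12 has no preimage), so φ is not surjective, hence not bijective.
Because the two images are disjoint, no x < 0 has φ(x) = φ(0), so we compute φ⁻¹(−22): −22 lies in (−∞, −12), so solve 9x − 12 = −22: x = (−22 + 12)/9 = −10/9.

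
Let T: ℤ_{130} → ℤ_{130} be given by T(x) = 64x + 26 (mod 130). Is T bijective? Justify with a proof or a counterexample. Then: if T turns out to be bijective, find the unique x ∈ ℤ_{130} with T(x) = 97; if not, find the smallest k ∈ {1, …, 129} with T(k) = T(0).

Recall: injectivity means: for all u, v in the domain, T(u) = T(v) implies u = v.
We have gcd(64, 130) = 2 > 1. Taking u = 0 and v = 65: T(0) = 26 and T(65) = 64·65 + 26 = 4186 ≡ 26 (mod 130).
So T(0) = T(65) while 0 ≠ 65, therefore T is not injective, hence not bijective.
Since T is not bijective, we find the least positive k with T(k) = T(0): this means 64k ≡ 0 (mod 130), i.e. 130 ∣ 64k. Since gcd(64, 130) = 2, dividing through by 2 this holds exactly when 65 ∣ 32k, and as gcd(32, 65) = 1, exactly when 65 ∣ k.
The smallest positive such k is 65.

65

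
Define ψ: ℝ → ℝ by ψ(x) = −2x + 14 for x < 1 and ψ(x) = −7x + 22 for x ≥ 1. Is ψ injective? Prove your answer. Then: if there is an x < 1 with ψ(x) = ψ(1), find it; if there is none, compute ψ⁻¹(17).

-1/2

Both pieces are strictly decreasing (slopes −2 and −7), so each is injective on its own interval.
The left piece maps (−∞, 1) onto (12, ∞); the right piece maps [1, ∞) onto (−∞, 15].
These images overlap. In particular ψ(1) = 15 (right piece), and solving −2x + 14 = 15 on the left piece gives x = −1/2 < 1.
So ψ(−1/2) = ψ(1) with −1/2 ≠ 1, and ψ is not injective. This x = −1/2 is the requested value below 1.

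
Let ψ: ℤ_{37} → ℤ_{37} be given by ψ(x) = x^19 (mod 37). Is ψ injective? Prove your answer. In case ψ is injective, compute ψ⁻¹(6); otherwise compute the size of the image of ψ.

Since 37 is prime, the nonzero elements of ℤ_{37} form a cyclic group of order 36.
As gcd(19, 36) = 1, raising to the 19th power is a bijection on this group: if s^19 ≡ t^19 then (st^{−1})^19 = 1, and the only element of order dividing gcd(19, 36) = 1 is 1, so s = t.
With ψ(0) = 0 this makes ψ injective on all of ℤ_{37}, hence bijective (finite equal-size domain and codomain). In particular ψ is injective.
Since ψ is injective, we find the preimage of 6. The inverse of x ↦ x^19 on (ℤ_{37})^× is x ↦ x^19, because 19·19 = 361 = 10·36 + 1 ≡ 1 (mod 36) and x^{36} = 1 for x ≠ 0 (Fermat). So ψ⁻¹(6) = 6^19 mod 37.
Repeated squaring mod 37: 6^1 ≡ 6, 6^2 ≡ 6² = 36, 6^4 ≡ 36² = 1296 ≡ 1, 6^8 ≡ 1² = 1, 6^16 ≡ 1² = 1. Since 19 = 16 + 2 + 1, 6^19 ≡ 1·36·6: 1·36 = 36, then 36·6 = 216 ≡ 31. So 6^19 ≡ 31 (mod 37).
Hence ψ⁻¹(6) = 31.

31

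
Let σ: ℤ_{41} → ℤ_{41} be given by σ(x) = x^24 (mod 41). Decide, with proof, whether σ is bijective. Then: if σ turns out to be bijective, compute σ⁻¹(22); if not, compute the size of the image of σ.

σ(1) = 1^24 = 1.
σ(3): Repeated squaring mod 41: 3^1 ≡ 3, 3^2 ≡ 3² = 9, 3^4 ≡ 9² = 81 ≡ 40, 3^8 ≡ 40² = 1600 ≡ 1, 3^16 ≡ 1² = 1. Since 24 = 16 + 8, 3^24 ≡ 1·1: 1·1 = 1. So 3^24 ≡ 1 (mod 41).
So σ(1) = σ(3) = 1 while 1 ≠ 3, so σ is not injective, hence not bijective.
Since σ is not bijective, we determine |image(σ)|. Computing x^24 mod 41 for each x (by repeated squaring, reducing mod 41 at every step), the values σ(0), σ(1), …, σ(40) are: 0, 1, 16, 1, 10, 10, 16, 18, 37, 1, 37, 37, 10, 16, 1, 10, 18, 37, 16, 18, 18, 18, 18, 16, 37, 18, 10, 1, 16, 10, 37, 37, 1, 37, 18, 16, 10, 10, 1, 16, 1.
The distinct values are {0, 1, 10, 16, 18, 37}; there are 6 of them.

6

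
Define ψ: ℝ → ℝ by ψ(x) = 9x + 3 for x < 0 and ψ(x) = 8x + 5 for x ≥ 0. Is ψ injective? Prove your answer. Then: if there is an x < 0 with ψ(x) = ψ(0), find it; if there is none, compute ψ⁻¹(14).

9/8

Both pieces are strictly increasing (slopes 9 and 8), so each is injective on its own interval.
The left piece maps (−∞, 0) onto (−∞, 3); the right piece maps [0, ∞) onto [5, ∞).
These images are disjoint, so no value is attained by both pieces. Thus ψ is injective.
Because the two images are disjoint, no x < 0 has ψ(x) = ψ(0), so we compute ψ⁻¹(14): 14 lies in [5, ∞), so solve 8x + 5 = 14: x = (14 − 5)/8 = 9/8.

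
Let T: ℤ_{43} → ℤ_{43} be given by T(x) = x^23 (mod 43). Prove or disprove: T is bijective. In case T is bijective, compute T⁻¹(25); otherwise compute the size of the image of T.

Since 43 is prime, the nonzero elements of ℤ_{43} form a cyclic group of order 42.
As gcd(23, 42) = 1, raising to the 23rd power is a bijection on this group: if a^23 ≡ b^23 then (ab^{−1})^23 = 1, and the only element of order dividing gcd(23, 42) = 1 is 1, so a = b.
With T(0) = 0 this makes T injective on all of ℤ_{43}, hence bijective (finite equal-size domain and codomain). In particular T is bijective.
Since T is bijective, we find the preimage of 25. The inverse of x ↦ x^23 on (ℤ_{43})^× is x ↦ x^11, because 23·11 = 253 = 6·42 + 1 ≡ 1 (mod 42) and x^{42} = 1 for x ≠ 0 (Fermat). So T⁻¹(25) = 25^11 mod 43.
Repeated squaring mod 43: 25^1 ≡ 25, 25^2 ≡ 25² = 625 ≡ 23, 25^4 ≡ 23² = 529 ≡ 13, 25^8 ≡ 13² = 169 ≡ 40. Since 11 = 8 + 2 + 1, 25^11 ≡ 40·23·25: 40·23 = 920 ≡ 17, then 17·25 = 425 ≡ 38. So 25^11 ≡ 38 (mod 43).
Hence T⁻¹(25) = 38.

38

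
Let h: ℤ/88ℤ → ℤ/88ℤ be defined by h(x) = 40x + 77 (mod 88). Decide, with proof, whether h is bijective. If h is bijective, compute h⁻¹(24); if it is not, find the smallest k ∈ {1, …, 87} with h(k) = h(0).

Recall that injectivity means: for all x_1, x_2 in the domain, h(x_1) = h(x_2) implies x_1 = x_2.
We have gcd(40, 88) = 8 > 1. Taking x_1 = 0 and x_2 = 11: h(0) = 77 and h(11) = 40·11 + 77 = 517 ≡ 77 (mod 88).
So h(0) = h(11) while 0 ≠ 11, hence h is not injective, hence not bijective.
Since h is not bijective, we find the least positive k with h(k) = h(0): this means 40k ≡ 0 (mod 88), i.e. 88 ∣ 40k. Since gcd(40, 88) = 8, dividing through by 8 this holds exactly when 11 ∣ 5k, and as gcd(5, 11) = 1, exactly when 11 ∣ k.
The smallest positive such k is 11.

11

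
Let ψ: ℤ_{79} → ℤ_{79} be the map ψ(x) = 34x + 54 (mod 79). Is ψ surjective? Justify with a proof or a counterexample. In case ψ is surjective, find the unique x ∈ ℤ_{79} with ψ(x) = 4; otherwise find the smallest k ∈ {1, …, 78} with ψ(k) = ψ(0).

Since gcd(34, 79) = 1, 34 is invertible modulo 79. Euclid's algorithm: 79 = 2·34 + 11, 34 = 3·11 + 1; back-substituting gives 1 = 7·34 − 3·79, so 34⁻¹ ≡ 7 (mod 79).
Then y ↦ 7(y − 54) is a two-sided inverse to ψ, so every y ∈ ℤ_{79} has a preimage.
Hence ψ is surjective.
Since ψ is surjective, we find ψ⁻¹(4): we need 34x ≡ 4 − 54 ≡ 29 (mod 79). Using 34⁻¹ = 7: x ≡ 7·29 = 203 = 2·79 + 45, so x = 45.
Check: ψ(45) = 34·45 + 54 = 1584 = 20·79 + 4 ≡ 4 (mod 79).

45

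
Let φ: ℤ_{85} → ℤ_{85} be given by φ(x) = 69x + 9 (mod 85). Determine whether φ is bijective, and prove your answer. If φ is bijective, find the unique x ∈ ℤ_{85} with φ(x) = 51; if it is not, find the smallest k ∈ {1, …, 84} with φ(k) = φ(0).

Suppose φ(x_1) = φ(x_2) in ℤ_{85}. Then 69x_1 + 9 ≡ 69x_2 + 9 (mod 85), so 69(x_1 − x_2) ≡ 0 (mod 85).
Since gcd(69, 85) = 1, 69 is invertible modulo 85, so x_1 − x_2 ≡ 0 (mod 85), i.e. x_1 = x_2.
We now compute 69⁻¹ mod 85 explicitly. Euclid's algorithm: 85 = 1·69 + 16, 69 = 4·16 + 5, 16 = 3·5 + 1; back-substituting gives 1 = 69·69 − 56·85, so 69⁻¹ ≡ 69 (mod 85).
For any y ∈ ℤ_{85}, x = 69(y − 9) mod 85 satisfies φ(x) = 69·69(y − 9) + 9 ≡ y (since 69·69 ≡ 1 mod 85). So every y has a preimage.
Thus φ is bijective.
Since φ is bijective, we find φ⁻¹(51): we need 69x ≡ 51 − 9 ≡ 42 (mod 85). Using 69⁻¹ = 69: x ≡ 69·42 = 2898 = 34·85 + 8, so x = 8.
Check: φ(8) = 69·8 + 9 = 561 = 6·85 + 51 ≡ 51 (mod 85).

8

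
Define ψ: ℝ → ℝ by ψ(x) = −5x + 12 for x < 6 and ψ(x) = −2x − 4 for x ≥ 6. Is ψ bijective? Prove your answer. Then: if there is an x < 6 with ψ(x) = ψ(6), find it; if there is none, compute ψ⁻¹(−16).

28/5

Both pieces are strictly decreasing (slopes −5 and −2), so each is injective on its own interval.
The left piece maps (−∞, 6) onto (−18, ∞); the right piece maps [6, ∞) onto (−∞, −16].
These images overlap. In particular ψ(6) = −16 (right piece), and solving −5x + 12 = −16 on the left piece gives x = 28/5 < 6.
So ψ(28/5) = ψ(6) with 28/5 ≠ 6, and ψ is not injective, hence not bijective. This x = 28/5 is the requested value below 6.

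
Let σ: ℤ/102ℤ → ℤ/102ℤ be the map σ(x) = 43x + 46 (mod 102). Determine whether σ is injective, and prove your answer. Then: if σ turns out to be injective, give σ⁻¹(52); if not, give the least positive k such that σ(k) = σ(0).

If σ(u) = σ(v), then 43u ≡ 43v (mod 102). Because gcd(43, 102) = 1, we may cancel 43 to get u ≡ v (mod 102).
Thus σ is injective.
We now compute 43⁻¹ mod 102 explicitly. Euclid's algorithm: 102 = 2·43 + 16, 43 = 2·16 + 11, 16 = 1·11 + 5, 11 = 2·5 + 1; back-substituting gives 1 = 19·43 − 8·102, so 43⁻¹ ≡ 19 (mod 102).
Since σ is injective, we compute σ⁻¹(52): solve 43x + 46 ≡ 52 (mod 102), i.e. 43x ≡ 6 (mod 102).
Multiplying by 43⁻¹ = 19 gives x ≡ 19·6 = 114 = 1·102 + 12 ≡ 12 (mod 102).
Check: σ(12) = 43·12 + 46 = 562 = 5·102 + 52 ≡ 52 (mod 102).

12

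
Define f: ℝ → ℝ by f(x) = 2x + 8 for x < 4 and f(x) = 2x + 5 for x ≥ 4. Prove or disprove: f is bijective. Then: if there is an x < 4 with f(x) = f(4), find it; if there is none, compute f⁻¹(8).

Both pieces are strictly increasing (slopes 2 and 2), so each is injective on its own interval.
The left piece maps (−∞, 4) onto (−∞, 16); the right piece maps [4, ∞) onto [13, ∞).
These images overlap. In particular f(4) = 13 (right piece), and solving 2x + 8 = 13 on the left piece gives x = 5/2 < 4.
So f(5/2) = f(4) with 5/2 ≠ 4, and f is not injective, hence not bijective. This x = 5/2 is the requested value below 4.

5/2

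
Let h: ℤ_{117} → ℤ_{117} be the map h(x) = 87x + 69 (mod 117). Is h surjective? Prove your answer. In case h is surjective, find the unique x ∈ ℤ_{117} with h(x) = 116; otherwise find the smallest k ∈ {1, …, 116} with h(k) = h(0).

Since gcd(87, 117) = 3, we have 87x ≡ 0 (mod 3) for all x, so h(x) ≡ 0 (mod 3).
But 1 ≢ 0 (mod 3), so 1 ∈ ℤ_{117} has no preimage. So h is not surjective.
Since h is not surjective, we find the least positive k with h(k) = h(0): this means 87k ≡ 0 (mod 117), i.e. 117 ∣ 87k. Since gcd(87, 117) = 3, dividing through by 3 this holds exactly when 39 ∣ 29k, and as gcd(29, 39) = 1, exactly when 39 ∣ k.
The smallest positive such k is 39.

39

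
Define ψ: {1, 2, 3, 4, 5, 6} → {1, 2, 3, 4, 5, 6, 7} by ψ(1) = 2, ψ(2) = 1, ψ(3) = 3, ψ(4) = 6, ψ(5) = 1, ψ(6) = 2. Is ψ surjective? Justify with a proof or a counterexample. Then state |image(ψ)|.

4

No element maps to 4, so ψ is not surjective.
The image of ψ is {1, 2, 3, 6}, which has 4 elements.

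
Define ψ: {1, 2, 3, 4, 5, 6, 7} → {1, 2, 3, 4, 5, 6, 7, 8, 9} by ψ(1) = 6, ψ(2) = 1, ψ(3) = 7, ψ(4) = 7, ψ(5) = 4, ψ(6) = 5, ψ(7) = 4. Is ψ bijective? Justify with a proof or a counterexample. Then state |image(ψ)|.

5

ψ(3) = 7 = ψ(4) with 3 ≠ 4, so ψ is not injective, hence not bijective.
The image of ψ is {1, 4, 5, 6, 7}, which has 5 elements.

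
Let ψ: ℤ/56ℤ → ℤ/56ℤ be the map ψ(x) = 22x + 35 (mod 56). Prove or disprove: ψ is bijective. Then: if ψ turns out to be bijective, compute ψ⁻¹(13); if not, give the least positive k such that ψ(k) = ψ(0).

28

Recall: ψ is injective if ψ(s) = ψ(t) implies s = t.
We have gcd(22, 56) = 2 > 1. Taking s = 0 and t = 28: ψ(0) = 35 and ψ(28) = 22·28 + 35 = 651 ≡ 35 (mod 56).
So ψ(0) = ψ(28) while 0 ≠ 28, so ψ is not injective, hence not bijective.
Since ψ is not bijective, we find the least positive k with ψ(k) = ψ(0): this means 22k ≡ 0 (mod 56), i.e. 56 ∣ 22k. Since gcd(22, 56) = 2, dividing through by 2 this holds exactly when 28 ∣ 11k, and as gcd(11, 28) = 1, exactly when 28 ∣ k.
The smallest positive such k is 28.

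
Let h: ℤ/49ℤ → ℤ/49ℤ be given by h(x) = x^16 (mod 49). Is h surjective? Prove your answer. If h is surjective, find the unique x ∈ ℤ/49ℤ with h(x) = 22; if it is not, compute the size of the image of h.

h(0) = 0^16 = 0.
h(7): Repeated squaring mod 49: 7^1 ≡ 7, 7^2 ≡ 7² = 49 ≡ 0, 7^4 ≡ 0² = 0, 7^8 ≡ 0² = 0, 7^16 ≡ 0² = 0. So 7^16 ≡ 0 (mod 49).
So h(0) = h(7) = 0 while 0 ≠ 7, therefore h is not injective.
A non-injective map from the 49-element set ℤ/49ℤ to itself takes at most 48 distinct values, so it cannot be surjective. So h is not surjective.
Since h is not surjective, we determine |image(h)|. Computing x^16 mod 49 for each x (by repeated squaring, reducing mod 49 at every step), the values h(0), h(1), …, h(48) are: 0, 1, 23, 25, 39, 9, 36, 0, 15, 37, 11, 4, 44, 22, 0, 29, 2, 46, 18, 30, 8, 0, 43, 16, 32, 32, 16, 43, 0, 8, 30, 18, 46, 2, 29, 0, 22, 44, 4, 11, 37, 15, 0, 36, 9, 39, 25, 23, 1.
The distinct values are {0, 1, 2, 4, 8, 9, 11, 15, 16, 18, 22, 23, 25, 29, 30, 32, 36, 37, 39, 43, 44, 46}; there are 22 of them.

22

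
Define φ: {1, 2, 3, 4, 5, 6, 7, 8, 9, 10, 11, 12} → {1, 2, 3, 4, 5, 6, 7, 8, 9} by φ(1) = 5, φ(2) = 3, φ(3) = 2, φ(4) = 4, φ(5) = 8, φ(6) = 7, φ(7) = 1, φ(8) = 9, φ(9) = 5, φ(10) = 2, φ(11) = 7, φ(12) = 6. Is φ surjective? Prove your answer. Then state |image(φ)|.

Every element of the codomain has a preimage: 1 = φ(7), 2 = φ(3), 3 = φ(2), 4 = φ(4), 5 = φ(1), 6 = φ(12), 7 = φ(6), 8 = φ(5), 9 = φ(8).
Therefore φ is surjective.
The image of φ is {1, 2, 3, 4, 5, 6, 7, 8, 9}, which has 9 elements.

9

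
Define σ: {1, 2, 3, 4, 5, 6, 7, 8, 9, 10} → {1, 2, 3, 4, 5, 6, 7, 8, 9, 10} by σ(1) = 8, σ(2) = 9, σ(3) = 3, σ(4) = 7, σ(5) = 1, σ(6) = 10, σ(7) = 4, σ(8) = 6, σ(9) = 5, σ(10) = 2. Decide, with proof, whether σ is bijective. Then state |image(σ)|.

10

The values 8, 9, 3, 7, 1, 10, 4, 6, 5, 2 are a permutation of {1, 2, 3, 4, 5, 6, 7, 8, 9, 10}: each element appears exactly once.
So σ is injective and surjective, hence bijective.
The image of σ is {1, 2, 3, 4, 5, 6, 7, 8, 9, 10}, which has 10 elements.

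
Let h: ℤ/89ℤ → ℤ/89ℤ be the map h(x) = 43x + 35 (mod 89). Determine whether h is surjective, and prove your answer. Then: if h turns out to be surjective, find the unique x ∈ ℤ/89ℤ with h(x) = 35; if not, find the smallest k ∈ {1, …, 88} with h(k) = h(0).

0

Since gcd(43, 89) = 1, 43 is invertible modulo 89. Euclid's algorithm: 89 = 2·43 + 3, 43 = 14·3 + 1; back-substituting gives 1 = 29·43 − 14·89, so 43⁻¹ ≡ 29 (mod 89).
For any y ∈ ℤ/89ℤ, x = 29(y − 35) mod 89 satisfies h(x) = 43·29(y − 35) + 35 ≡ y (since 43·29 ≡ 1 mod 89). So every y has a preimage.
So h is surjective.
Since h is surjective, we find h⁻¹(35): we need 43x ≡ 35 − 35 ≡ 0 (mod 89). Using 43⁻¹ = 29: x ≡ 29·0 = 0, so x = 0.
Check: h(0) = 43·0 + 35 = 35 ≡ 35 (mod 89).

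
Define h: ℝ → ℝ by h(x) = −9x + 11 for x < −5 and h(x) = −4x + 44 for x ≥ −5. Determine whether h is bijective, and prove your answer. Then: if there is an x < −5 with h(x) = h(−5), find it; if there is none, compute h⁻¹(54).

-53/9

Both pieces are strictly decreasing (slopes −9 and −4), so each is injective on its own interval.
The left piece maps (−∞, −5) onto (56, ∞); the right piece maps [−5, ∞) onto (−∞, 64].
These images overlap. In particular h(−5) = 64 (right piece), and solving −9x + 11 = 64 on the left piece gives x = −53/9 < −5.
So h(−53/9) = h(−5) with −53/9 ≠ −5, and h is not injective, hence not bijective. This x = −53/9 is the requested value below −5.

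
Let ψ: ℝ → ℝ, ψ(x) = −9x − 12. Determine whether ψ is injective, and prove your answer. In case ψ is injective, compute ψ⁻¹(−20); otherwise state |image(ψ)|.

8/9

By definition, ψ is injective when ψ(u) = ψ(v) forces u = v.
Suppose ψ(u) = ψ(v). Then −9u − 12 = −9v − 12, hence −9u = −9v, hence u = v.
Thus ψ is injective.
Since ψ is injective, we compute ψ⁻¹(−20) = (−20 + 12)/(−9) = 8/9.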